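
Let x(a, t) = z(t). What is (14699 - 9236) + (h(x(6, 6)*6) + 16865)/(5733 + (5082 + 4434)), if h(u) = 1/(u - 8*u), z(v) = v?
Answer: 20997182303/3842748 ≈ 5464.1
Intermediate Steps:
x(a, t) = t
h(u) = -1/(7*u) (h(u) = 1/(-7*u) = -1/(7*u))
(14699 - 9236) + (h(x(6, 6)*6) + 16865)/(5733 + (5082 + 4434)) = (14699 - 9236) + (-1/(7*(6*6)) + 16865)/(5733 + (5082 + 4434)) = 5463 + (-⅐/36 + 16865)/(5733 + 9516) = 5463 + (-⅐*1/36 + 16865)/15249 = 5463 + (-1/252 + 16865)*(1/15249) = 5463 + (4249979/252)*(1/15249) = 5463 + 4249979/3842748 = 20997182303/3842748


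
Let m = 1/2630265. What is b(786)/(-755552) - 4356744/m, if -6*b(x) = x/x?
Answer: -51948995898778513919/4533312 ≈ -1.1459e+13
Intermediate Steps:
m = 1/2630265 ≈ 3.8019e-7
b(x) = -1/6 (b(x) = -x/(6*x) = -1/6*1 = -1/6)
b(786)/(-755552) - 4356744/m = -1/6/(-755552) - 4356744/1/2630265 = -1/6*(-1/755552) - 4356744*2630265 = 1/4533312 - 11459391257160 = -51948995898778513919/4533312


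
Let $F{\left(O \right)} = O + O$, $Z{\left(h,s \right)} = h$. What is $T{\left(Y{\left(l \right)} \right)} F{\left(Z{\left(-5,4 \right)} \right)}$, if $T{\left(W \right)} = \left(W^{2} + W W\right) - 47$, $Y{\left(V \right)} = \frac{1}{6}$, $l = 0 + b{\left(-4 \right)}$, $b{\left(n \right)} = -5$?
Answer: $\frac{4225}{9} \approx 469.44$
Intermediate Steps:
$F{\left(O \right)} = 2 O$
$l = -5$ ($l = 0 - 5 = -5$)
$Y{\left(V \right)} = \frac{1}{6}$
$T{\left(W \right)} = -47 + 2 W^{2}$ ($T{\left(W \right)} = \left(W^{2} + W^{2}\right) - 47 = 2 W^{2} - 47 = -47 + 2 W^{2}$)
$T{\left(Y{\left(l \right)} \right)} F{\left(Z{\left(-5,4 \right)} \right)} = \left(-47 + \frac{2}{36}\right) 2 \left(-5\right) = \left(-47 + 2 \cdot \frac{1}{36}\right) \left(-10\right) = \left(-47 + \frac{1}{18}\right) \left(-10\right) = \left(- \frac{845}{18}\right) \left(-10\right) = \frac{4225}{9}$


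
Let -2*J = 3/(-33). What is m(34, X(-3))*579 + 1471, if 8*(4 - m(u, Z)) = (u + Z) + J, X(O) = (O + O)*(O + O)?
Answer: -225727/176 ≈ -1282.5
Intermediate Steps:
J = 1/22 (J = -3/(2*(-33)) = -3*(-1)/(2*33) = -½*(-1/11) = 1/22 ≈ 0.045455)
X(O) = 4*O² (X(O) = (2*O)*(2*O) = 4*O²)
m(u, Z) = 703/176 - Z/8 - u/8 (m(u, Z) = 4 - ((u + Z) + 1/22)/8 = 4 - ((Z + u) + 1/22)/8 = 4 - (1/22 + Z + u)/8 = 4 + (-1/176 - Z/8 - u/8) = 703/176 - Z/8 - u/8)
m(34, X(-3))*579 + 1471 = (703/176 - (-3)²/2 - ⅛*34)*579 + 1471 = (703/176 - 9/2 - 17/4)*579 + 1471 = -837/176*579 + 1471 = -484623/176 + 1471 = -225727/176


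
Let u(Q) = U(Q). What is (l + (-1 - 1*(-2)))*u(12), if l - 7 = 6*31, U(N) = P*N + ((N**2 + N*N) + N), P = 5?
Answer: 69840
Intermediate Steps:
U(N) = 2*N**2 + 6*N (U(N) = 5*N + ((N**2 + N*N) + N) = 5*N + ((N**2 + N**2) + N) = 5*N + (2*N**2 + N) = 5*N + (N + 2*N**2) = 2*N**2 + 6*N)
u(Q) = 2*Q*(3 + Q)
l = 193 (l = 7 + 6*31 = 7 + 186 = 193)
(l + (-1 - 1*(-2)))*u(12) = (193 + (-1 - 1*(-2)))*(2*12*(3 + 12)) = (193 + (-1 + 2))*(2*12*15) = (193 + 1)*360 = 194*360 = 69840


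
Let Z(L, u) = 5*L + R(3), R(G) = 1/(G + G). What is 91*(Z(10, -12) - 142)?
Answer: -50141/6 ≈ -8356.8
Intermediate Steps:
R(G) = 1/(2*G)
Z(L, u) = ⅙ + 5*L (Z(L, u) = 5*L + (½)/3 = 5*L + (½)*(⅓) = 5*L + ⅙ = ⅙ + 5*L)
91*(Z(10, -12) - 142) = 91*((⅙ + 5*10) - 142) = 91*((⅙ + 50) - 142) = 91*(301/6 - 142) = 91*(-551/6) = -50141/6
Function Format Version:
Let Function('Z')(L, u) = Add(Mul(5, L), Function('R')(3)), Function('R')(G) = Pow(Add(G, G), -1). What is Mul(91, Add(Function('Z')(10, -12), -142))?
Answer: Rational(-50141, 6) ≈ -8356.8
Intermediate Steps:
Function('R')(G) = Mul(Rational(1, 2), Pow(G, -1)) (Function('R')(G) = Pow(Mul(2, G), -1) = Mul(Rational(1, 2), Pow(G, -1)))
Function('Z')(L, u) = Add(Rational(1, 6), Mul(5, L)) (Function('Z')(L, u) = Add(Mul(5, L), Mul(Rational(1, 2), Pow(3, -1))) = Add(Mul(5, L), Mul(Rational(1, 2), Rational(1, 3))) = Add(Mul(5, L), Rational(1, 6)) = Add(Rational(1, 6), Mul(5, L)))
Mul(91, Add(Function('Z')(10, -12), -142)) = Mul(91, Add(Add(Rational(1, 6), Mul(5, 10)), -142)) = Mul(91, Add(Add(Rational(1, 6), 50), -142)) = Mul(91, Add(Rational(301, 6), -142)) = Mul(91, Rational(-551, 6)) = Rational(-50141, 6)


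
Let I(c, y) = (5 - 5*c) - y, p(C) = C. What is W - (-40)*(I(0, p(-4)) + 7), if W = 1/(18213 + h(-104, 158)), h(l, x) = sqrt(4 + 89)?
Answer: 70765504951/110571092 - sqrt(93)/331713276 ≈ 640.00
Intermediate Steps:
h(l, x) = sqrt(93)
W = 1/(18213 + sqrt(93)) ≈ 5.4877e-5
I(c, y) = 5 - y - 5*c
W - (-40)*(I(0, p(-4)) + 7) = (6071/110571092 - sqrt(93)/331713276) - (-40)*((5 - 1*(-4) - 5*0) + 7) = (6071/110571092 - sqrt(93)/331713276) - (-40)*((5 + 4 + 0) + 7) = (6071/110571092 - sqrt(93)/331713276) - (-40)*(9 + 7) = (6071/110571092 - sqrt(93)/331713276) - (-40)*16 = (6071/110571092 - sqrt(93)/331713276) - 1*(-640) = (6071/110571092 - sqrt(93)/331713276) + 640 = 70765504951/110571092 - sqrt(93)/331713276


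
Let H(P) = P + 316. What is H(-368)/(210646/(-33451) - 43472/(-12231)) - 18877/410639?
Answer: 4357628946055405/230415569848603 ≈ 18.912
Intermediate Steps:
H(P) = 316 + P
H(-368)/(210646/(-33451) - 43472/(-12231)) - 18877/410639 = (316 - 368)/(210646/(-33451) - 43472/(-12231)) - 18877/410639 = -52/(210646*(-1/33451) - 43472*(-1/12231)) - 18877*1/410639 = -52/(-210646/33451 + 43472/12231) - 18877/410639 = -52/(-1122229354/409139181) - 18877/410639 = -52*(-409139181/1122229354) - 18877/410639 = 10637618706/561114677 - 18877/410639 = 4357628946055405/230415569848603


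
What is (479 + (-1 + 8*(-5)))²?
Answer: 191844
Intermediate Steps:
(479 + (-1 + 8*(-5)))² = (479 + (-1 - 40))² = (479 - 41)² = 438² = 191844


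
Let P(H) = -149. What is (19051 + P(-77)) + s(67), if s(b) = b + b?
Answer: 19036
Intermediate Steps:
s(b) = 2*b
(19051 + P(-77)) + s(67) = (19051 - 149) + 2*67 = 18902 + 134 = 19036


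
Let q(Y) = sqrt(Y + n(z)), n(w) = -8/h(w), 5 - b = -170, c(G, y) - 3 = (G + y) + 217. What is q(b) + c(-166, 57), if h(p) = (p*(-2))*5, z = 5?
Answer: 111 + sqrt(4379)/5 ≈ 124.23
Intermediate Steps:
c(G, y) = 220 + G + y (c(G, y) = 3 + ((G + y) + 217) = 3 + (217 + G + y) = 220 + G + y)
b = 175 (b = 5 - 1*(-170) = 5 + 170 = 175)
h(p) = -10*p (h(p) = -2*p*5 = -10*p)
n(w) = 4/(5*w) (n(w) = -8*(-1/(10*w)) = -(-4)/(5*w) = 4/(5*w))
q(Y) = sqrt(4/25 + Y) (q(Y) = sqrt(Y + (4/5)/5) = sqrt(Y + (4/5)*(1/5)) = sqrt(Y + 4/25) = sqrt(4/25 + Y))
q(b) + c(-166, 57) = sqrt(4 + 25*175)/5 + (220 - 166 + 57) = sqrt(4 + 4375)/5 + 111 = sqrt(4379)/5 + 111 = 111 + sqrt(4379)/5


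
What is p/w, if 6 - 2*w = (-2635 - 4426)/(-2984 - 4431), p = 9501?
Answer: 140899830/37429 ≈ 3764.5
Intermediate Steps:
w = 37429/14830 (w = 3 - (-2635 - 4426)/(2*(-2984 - 4431)) = 3 - (-7061)/(2*(-7415)) = 3 - (-7061)*(-1)/(2*7415) = 3 - 1/2*7061/7415 = 3 - 7061/14830 = 37429/14830 ≈ 2.5239)
p/w = 9501/(37429/14830) = 9501*(14830/37429) = 140899830/37429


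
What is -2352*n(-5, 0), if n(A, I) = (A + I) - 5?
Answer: 23520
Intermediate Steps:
n(A, I) = -5 + A + I
-2352*n(-5, 0) = -2352*(-5 - 5 + 0) = -2352*(-10) = 23520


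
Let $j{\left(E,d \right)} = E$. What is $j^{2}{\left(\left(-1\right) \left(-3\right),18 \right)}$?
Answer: $9$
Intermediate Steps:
$j^{2}{\left(\left(-1\right) \left(-3\right),18 \right)} = \left(\left(-1\right) \left(-3\right)\right)^{2} = 3^{2} = 9$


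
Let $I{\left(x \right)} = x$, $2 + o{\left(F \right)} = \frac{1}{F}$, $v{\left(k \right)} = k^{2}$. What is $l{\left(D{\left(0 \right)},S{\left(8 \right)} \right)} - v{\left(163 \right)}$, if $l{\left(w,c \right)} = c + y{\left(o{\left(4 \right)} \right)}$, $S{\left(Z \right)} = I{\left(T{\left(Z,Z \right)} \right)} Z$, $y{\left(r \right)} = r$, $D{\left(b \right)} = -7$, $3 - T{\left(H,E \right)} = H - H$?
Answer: $- \frac{106187}{4} \approx -26547.0$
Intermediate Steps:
$T{\left(H,E \right)} = 3$ ($T{\left(H,E \right)} = 3 - \left(H - H\right) = 3 - 0 = 3 + 0 = 3$)
$o{\left(F \right)} = -2 + \frac{1}{F}$
$S{\left(Z \right)} = 3 Z$
$l{\left(w,c \right)} = - \frac{7}{4} + c$ ($l{\left(w,c \right)} = c - \left(2 - \frac{1}{4}\right) = c + \left(-2 + \frac{1}{4}\right) = c - \frac{7}{4} = - \frac{7}{4} + c$)
$l{\left(D{\left(0 \right)},S{\left(8 \right)} \right)} - v{\left(163 \right)} = \left(- \frac{7}{4} + 3 \cdot 8\right) - 163^{2} = \left(- \frac{7}{4} + 24\right) - 26569 = \frac{89}{4} - 26569 = - \frac{106187}{4}$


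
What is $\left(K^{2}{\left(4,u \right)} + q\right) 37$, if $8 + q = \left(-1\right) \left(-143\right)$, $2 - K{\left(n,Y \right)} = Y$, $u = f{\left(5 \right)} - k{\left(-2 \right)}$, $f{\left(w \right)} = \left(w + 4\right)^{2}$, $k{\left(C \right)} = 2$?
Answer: $224368$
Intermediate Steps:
$f{\left(w \right)} = \left(4 + w\right)^{2}$
$u = 79$ ($u = \left(4 + 5\right)^{2} - 2 = 9^{2} - 2 = 81 - 2 = 79$)
$K{\left(n,Y \right)} = 2 - Y$
$q = 135$ ($q = -8 - -143 = -8 + 143 = 135$)
$\left(K^{2}{\left(4,u \right)} + q\right) 37 = \left(\left(2 - 79\right)^{2} + 135\right) 37 = \left(\left(-77\right)^{2} + 135\right) 37 = \left(5929 + 135\right) 37 = 6064 \cdot 37 = 224368$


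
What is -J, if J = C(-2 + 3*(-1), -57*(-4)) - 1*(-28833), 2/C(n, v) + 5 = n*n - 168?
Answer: -2133641/74 ≈ -28833.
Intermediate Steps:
C(n, v) = 2/(-173 + n²) (C(n, v) = 2/(-5 + (n*n - 168)) = 2/(-5 + (n² - 168)) = 2/(-5 + (-168 + n²)) = 2/(-173 + n²))
J = 2133641/74 (J = 2/(-173 + (-2 + 3*(-1))²) - 1*(-28833) = 2/(-173 + (-2 - 3)²) + 28833 = 2/(-173 + (-5)²) + 28833 = 2/(-173 + 25) + 28833 = 2/(-148) + 28833 = 2*(-1/148) + 28833 = -1/74 + 28833 = 2133641/74 ≈ 28833.)
-J = -1*2133641/74 = -2133641/74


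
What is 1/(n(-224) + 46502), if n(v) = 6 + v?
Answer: 1/46284 ≈ 2.1606e-5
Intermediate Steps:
1/(n(-224) + 46502) = 1/((6 - 224) + 46502) = 1/(-218 + 46502) = 1/46284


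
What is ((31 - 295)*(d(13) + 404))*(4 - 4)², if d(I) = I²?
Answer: 0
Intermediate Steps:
((31 - 295)*(d(13) + 404))*(4 - 4)² = ((31 - 295)*(13² + 404))*(4 - 4)² = -264*(169 + 404)*0² = -264*573*0 = -151272*0 = 0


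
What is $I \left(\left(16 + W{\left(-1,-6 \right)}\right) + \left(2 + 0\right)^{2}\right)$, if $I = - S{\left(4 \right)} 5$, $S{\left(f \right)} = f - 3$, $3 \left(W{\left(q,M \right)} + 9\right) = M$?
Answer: $-45$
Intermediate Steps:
$W{\left(q,M \right)} = -9 + \frac{M}{3}$
$S{\left(f \right)} = -3 + f$
$I = -5$ ($I = - (-3 + 4) 5 = \left(-1\right) 1 \cdot 5 = \left(-1\right) 5 = -5$)
$I \left(\left(16 + W{\left(-1,-6 \right)}\right) + \left(2 + 0\right)^{2}\right) = - 5 \left(\left(16 + \left(-9 + \frac{1}{3} \left(-6\right)\right)\right) + \left(2 + 0\right)^{2}\right) = - 5 \left(\left(16 - 11\right) + 2^{2}\right) = - 5 \left(\left(16 - 11\right) + 4\right) = - 5 \left(5 + 4\right) = \left(-5\right) 9 = -45$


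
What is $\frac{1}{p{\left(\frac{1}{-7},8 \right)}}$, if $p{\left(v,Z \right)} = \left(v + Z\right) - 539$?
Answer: $- \frac{7}{3718} \approx -0.0018827$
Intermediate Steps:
$p{\left(v,Z \right)} = -539 + Z + v$ ($p{\left(v,Z \right)} = \left(Z + v\right) - 539 = -539 + Z + v$)
$\frac{1}{p{\left(\frac{1}{-7},8 \right)}} = \frac{1}{-539 + 8 + \frac{1}{-7}} = \frac{1}{-539 + 8 - \frac{1}{7}} = \frac{1}{- \frac{3718}{7}} = - \frac{7}{3718}$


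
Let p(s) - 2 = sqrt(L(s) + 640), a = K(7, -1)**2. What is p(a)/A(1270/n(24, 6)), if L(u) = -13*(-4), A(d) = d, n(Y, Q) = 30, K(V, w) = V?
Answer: 6/127 + 6*sqrt(173)/127 ≈ 0.66864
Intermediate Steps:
a = 49 (a = 7**2 = 49)
L(u) = 52
p(s) = 2 + 2*sqrt(173) (p(s) = 2 + sqrt(52 + 640) = 2 + sqrt(692) = 2 + 2*sqrt(173))
p(a)/A(1270/n(24, 6)) = (2 + 2*sqrt(173))/((1270/30)) = (2 + 2*sqrt(173))/((1270*(1/30))) = (2 + 2*sqrt(173))/(127/3) = (2 + 2*sqrt(173))*(3/127) = 6/127 + 6*sqrt(173)/127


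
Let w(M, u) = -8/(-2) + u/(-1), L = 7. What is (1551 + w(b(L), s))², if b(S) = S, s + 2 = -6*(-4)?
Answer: 2350089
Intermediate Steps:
s = 22 (s = -2 - 6*(-4) = -2 + 24 = 22)
w(M, u) = 4 - u (w(M, u) = -8*(-½) + u*(-1) = 4 - u)
(1551 + w(b(L), s))² = (1551 + (4 - 1*22))² = (1551 + (4 - 22))² = (1551 - 18)² = 1533² = 2350089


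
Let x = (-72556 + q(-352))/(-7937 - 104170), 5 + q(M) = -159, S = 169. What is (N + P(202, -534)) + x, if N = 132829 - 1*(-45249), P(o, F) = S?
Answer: 6660936383/37369 ≈ 1.7825e+5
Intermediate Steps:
P(o, F) = 169
q(M) = -164 (q(M) = -5 - 159 = -164)
x = 24240/37369 (x = (-72556 - 164)/(-7937 - 104170) = -72720/(-112107) = -72720*(-1/112107) = 24240/37369 ≈ 0.64867)
N = 178078 (N = 132829 + 45249 = 178078)
(N + P(202, -534)) + x = (178078 + 169) + 24240/37369 = 178247 + 24240/37369 = 6660936383/37369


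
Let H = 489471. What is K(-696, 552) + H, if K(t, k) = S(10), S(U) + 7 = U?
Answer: 489474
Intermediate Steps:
S(U) = -7 + U
K(t, k) = 3 (K(t, k) = -7 + 10 = 3)
K(-696, 552) + H = 3 + 489471 = 489474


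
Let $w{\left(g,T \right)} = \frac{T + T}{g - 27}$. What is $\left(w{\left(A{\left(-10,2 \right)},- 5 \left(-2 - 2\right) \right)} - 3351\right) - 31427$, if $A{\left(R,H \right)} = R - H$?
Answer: $- \frac{1356382}{39} \approx -34779.0$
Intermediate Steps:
$w{\left(g,T \right)} = \frac{2 T}{-27 + g}$
$\left(w{\left(A{\left(-10,2 \right)},- 5 \left(-2 - 2\right) \right)} - 3351\right) - 31427 = \left(\frac{2 \left(- 5 \left(-2 - 2\right)\right)}{-27 - 12} - 3351\right) - 31427 = \left(\frac{2 \left(\left(-5\right) \left(-4\right)\right)}{-27 - 12} - 3351\right) - 31427 = \left(2 \cdot 20 \frac{1}{-27 - 12} - 3351\right) - 31427 = \left(2 \cdot 20 \frac{1}{-39} - 3351\right) - 31427 = \left(2 \cdot 20 \left(- \frac{1}{39}\right) - 3351\right) - 31427 = \left(- \frac{40}{39} - 3351\right) - 31427 = - \frac{130729}{39} - 31427 = - \frac{1356382}{39}$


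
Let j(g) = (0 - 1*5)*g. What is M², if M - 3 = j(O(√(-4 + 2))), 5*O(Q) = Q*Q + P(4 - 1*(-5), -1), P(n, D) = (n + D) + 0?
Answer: 9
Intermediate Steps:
P(n, D) = D + n (P(n, D) = (D + n) + 0 = D + n)
O(Q) = 8/5 + Q²/5 (O(Q) = (Q*Q + (-1 + (4 - 1*(-5))))/5 = (Q² + (-1 + (4 + 5)))/5 = (Q² + (-1 + 9))/5 = (Q² + 8)/5 = (8 + Q²)/5 = 8/5 + Q²/5)
j(g) = -5*g (j(g) = (0 - 5)*g = -5*g)
M = -3 (M = 3 - 5*(8/5 + (√(-4 + 2))²/5) = 3 - 5*(8/5 + (√(-2))²/5) = 3 - 5*(8/5 + (I*√2)²/5) = 3 - 5*(8/5 + (⅕)*(-2)) = 3 - 5*(8/5 - ⅖) = 3 - 5*6/5 = 3 - 6 = -3)
M² = (-3)² = 9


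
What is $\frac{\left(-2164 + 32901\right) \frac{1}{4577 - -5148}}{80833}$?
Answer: $\frac{30737}{786100925} \approx 3.9101 \cdot 10^{-5}$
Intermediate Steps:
$\frac{\left(-2164 + 32901\right) \frac{1}{4577 - -5148}}{80833} = \frac{30737}{4577 + 5148} \cdot \frac{1}{80833} = \frac{30737}{9725} \cdot \frac{1}{80833} = \frac{30737}{786100925}$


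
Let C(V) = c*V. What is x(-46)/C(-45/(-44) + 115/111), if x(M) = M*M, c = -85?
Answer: -10334544/854675 ≈ -12.092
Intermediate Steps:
x(M) = M²
C(V) = -85*V
x(-46)/C(-45/(-44) + 115/111) = (-46)²/((-85*(-45/(-44) + 115/111))) = 2116/((-85*(-45*(-1/44) + 115*(1/111)))) = 2116/((-85*(45/44 + 115/111))) = 2116/((-85*10055/4884)) = 2116/(-854675/4884) = 2116*(-4884/854675) = -10334544/854675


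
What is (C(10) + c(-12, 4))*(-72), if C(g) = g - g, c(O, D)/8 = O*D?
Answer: 27648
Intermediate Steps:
c(O, D) = 8*D*O (c(O, D) = 8*(O*D) = 8*(D*O) = 8*D*O)
C(g) = 0
(C(10) + c(-12, 4))*(-72) = (0 + 8*4*(-12))*(-72) = (0 - 384)*(-72) = -384*(-72) = 27648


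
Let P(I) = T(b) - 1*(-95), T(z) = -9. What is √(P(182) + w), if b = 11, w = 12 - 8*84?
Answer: I*√574 ≈ 23.958*I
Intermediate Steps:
w = -660 (w = 12 - 672 = -660)
P(I) = 86 (P(I) = -9 - 1*(-95) = -9 + 95 = 86)
√(P(182) + w) = √(86 - 660) = √(-574) = I*√574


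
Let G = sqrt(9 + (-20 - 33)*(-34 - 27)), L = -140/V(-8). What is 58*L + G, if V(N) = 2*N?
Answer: 1015/2 + sqrt(3242) ≈ 564.44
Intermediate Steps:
L = 35/4 (L = -140/(2*(-8)) = -140/(-16) = -140*(-1/16) = 35/4 ≈ 8.7500)
G = sqrt(3242) (G = sqrt(9 - 53*(-61)) = sqrt(9 + 3233) = sqrt(3242) ≈ 56.939)
58*L + G = 58*(35/4) + sqrt(3242) = 1015/2 + sqrt(3242)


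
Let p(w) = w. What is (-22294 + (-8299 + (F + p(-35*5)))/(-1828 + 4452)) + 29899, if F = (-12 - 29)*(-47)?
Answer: 19948973/2624 ≈ 7602.5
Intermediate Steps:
F = 1927 (F = -41*(-47) = 1927)
(-22294 + (-8299 + (F + p(-35*5)))/(-1828 + 4452)) + 29899 = (-22294 + (-8299 + (1927 - 35*5))/(-1828 + 4452)) + 29899 = (-22294 + (-8299 + (1927 - 175))/2624) + 29899 = (-22294 + (-8299 + 1752)*(1/2624)) + 29899 = (-22294 - 6547*1/2624) + 29899 = (-22294 - 6547/2624) + 29899 = -58506003/2624 + 29899 = 19948973/2624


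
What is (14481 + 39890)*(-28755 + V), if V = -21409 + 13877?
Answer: -1972960477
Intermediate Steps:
V = -7532
(14481 + 39890)*(-28755 + V) = (14481 + 39890)*(-28755 - 7532) = 54371*(-36287) = -1972960477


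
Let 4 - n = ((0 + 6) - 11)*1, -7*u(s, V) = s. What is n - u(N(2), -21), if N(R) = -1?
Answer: 62/7 ≈ 8.8571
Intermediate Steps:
u(s, V) = -s/7
n = 9 (n = 4 - ((0 + 6) - 11) = 4 - (6 - 11) = 4 - (-5) = 4 - 1*(-5) = 4 + 5 = 9)
n - u(N(2), -21) = 9 - (-1)*(-1)/7 = 9 - 1*1/7 = 9 - 1/7 = 62/7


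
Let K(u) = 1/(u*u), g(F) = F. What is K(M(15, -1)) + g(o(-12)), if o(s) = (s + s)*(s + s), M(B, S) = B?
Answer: 129601/225 ≈ 576.00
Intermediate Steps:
o(s) = 4*s² (o(s) = (2*s)*(2*s) = 4*s²)
K(u) = u⁻² (K(u) = 1/(u²) = u⁻²)
K(M(15, -1)) + g(o(-12)) = 15⁻² + 4*(-12)² = 1/225 + 4*144 = 1/225 + 576 = 129601/225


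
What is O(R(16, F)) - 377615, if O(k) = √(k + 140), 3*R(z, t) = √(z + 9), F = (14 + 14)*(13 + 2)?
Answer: -377615 + 5*√51/3 ≈ -3.7760e+5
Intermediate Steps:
F = 420 (F = 28*15 = 420)
R(z, t) = √(9 + z)/3 (R(z, t) = √(z + 9)/3 = √(9 + z)/3)
O(k) = √(140 + k)
O(R(16, F)) - 377615 = √(140 + √(9 + 16)/3) - 377615 = √(140 + √25/3) - 377615 = √(140 + (⅓)*5) - 377615 = √(140 + 5/3) - 377615 = √(425/3) - 377615 = 5*√51/3 - 377615 = -377615 + 5*√51/3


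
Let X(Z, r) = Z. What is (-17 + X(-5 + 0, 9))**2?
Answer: 484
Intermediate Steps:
(-17 + X(-5 + 0, 9))**2 = (-17 + (-5 + 0))**2 = (-17 - 5)**2 = (-22)**2 = 484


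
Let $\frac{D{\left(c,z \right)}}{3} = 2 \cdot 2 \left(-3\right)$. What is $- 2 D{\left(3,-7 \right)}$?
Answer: $72$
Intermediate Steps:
$D{\left(c,z \right)} = -36$ ($D{\left(c,z \right)} = 3 \cdot 2 \cdot 2 \left(-3\right) = 3 \cdot 4 \left(-3\right) = 3 \left(-12\right) = -36$)
$- 2 D{\left(3,-7 \right)} = \left(-2\right) \left(-36\right) = 72$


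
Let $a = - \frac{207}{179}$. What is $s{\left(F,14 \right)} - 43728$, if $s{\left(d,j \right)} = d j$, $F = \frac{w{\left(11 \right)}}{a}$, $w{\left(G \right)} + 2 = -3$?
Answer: $- \frac{9039166}{207} \approx -43667.0$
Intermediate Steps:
$w{\left(G \right)} = -5$ ($w{\left(G \right)} = -2 - 3 = -5$)
$a = - \frac{207}{179}$ ($a = \left(-207\right) \frac{1}{179} = - \frac{207}{179} \approx -1.1564$)
$F = \frac{895}{207}$ ($F = - \frac{5}{- \frac{207}{179}} = \left(-5\right) \left(- \frac{179}{207}\right) = \frac{895}{207} \approx 4.3237$)
$s{\left(F,14 \right)} - 43728 = \frac{895}{207} \cdot 14 - 43728 = \frac{12530}{207} - 43728 = - \frac{9039166}{207}$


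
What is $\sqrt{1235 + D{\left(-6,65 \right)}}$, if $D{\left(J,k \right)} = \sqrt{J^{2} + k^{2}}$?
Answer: $\sqrt{1235 + \sqrt{4261}} \approx 36.059$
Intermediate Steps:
$\sqrt{1235 + D{\left(-6,65 \right)}} = \sqrt{1235 + \sqrt{\left(-6\right)^{2} + 65^{2}}} = \sqrt{1235 + \sqrt{36 + 4225}} = \sqrt{1235 + \sqrt{4261}}$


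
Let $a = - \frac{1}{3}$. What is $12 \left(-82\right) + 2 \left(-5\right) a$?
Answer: $- \frac{2942}{3} \approx -980.67$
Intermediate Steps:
$a = - \frac{1}{3}$ ($a = \left(-1\right) \frac{1}{3} = - \frac{1}{3} \approx -0.33333$)
$12 \left(-82\right) + 2 \left(-5\right) a = 12 \left(-82\right) + 2 \left(-5\right) \left(- \frac{1}{3}\right) = -984 - - \frac{10}{3} = -984 + \frac{10}{3} = - \frac{2942}{3}$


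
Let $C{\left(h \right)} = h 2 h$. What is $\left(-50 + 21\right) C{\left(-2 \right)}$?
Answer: $-232$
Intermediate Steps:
$C{\left(h \right)} = 2 h^{2}$ ($C{\left(h \right)} = 2 h h = 2 h^{2}$)
$\left(-50 + 21\right) C{\left(-2 \right)} = \left(-50 + 21\right) 2 \left(-2\right)^{2} = - 29 \cdot 2 \cdot 4 = \left(-29\right) 8 = -232$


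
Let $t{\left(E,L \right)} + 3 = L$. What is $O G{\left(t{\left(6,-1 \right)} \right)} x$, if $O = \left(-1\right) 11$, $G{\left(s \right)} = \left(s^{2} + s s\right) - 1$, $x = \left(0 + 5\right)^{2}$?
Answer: $-8525$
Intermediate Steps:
$x = 25$ ($x = 5^{2} = 25$)
$t{\left(E,L \right)} = -3 + L$
$G{\left(s \right)} = -1 + 2 s^{2}$ ($G{\left(s \right)} = \left(s^{2} + s^{2}\right) - 1 = 2 s^{2} - 1 = -1 + 2 s^{2}$)
$O = -11$
$O G{\left(t{\left(6,-1 \right)} \right)} x = - 11 \left(-1 + 2 \left(-3 - 1\right)^{2}\right) 25 = - 11 \left(-1 + 2 \left(-4\right)^{2}\right) 25 = - 11 \left(-1 + 2 \cdot 16\right) 25 = - 11 \left(-1 + 32\right) 25 = \left(-11\right) 31 \cdot 25 = \left(-341\right) 25 = -8525$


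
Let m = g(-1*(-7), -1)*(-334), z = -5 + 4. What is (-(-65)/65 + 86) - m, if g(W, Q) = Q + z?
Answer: -581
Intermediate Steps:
z = -1
g(W, Q) = -1 + Q (g(W, Q) = Q - 1 = -1 + Q)
m = 668 (m = (-1 - 1)*(-334) = -2*(-334) = 668)
(-(-65)/65 + 86) - m = (-(-65)/65 + 86) - 1*668 = (-(-65)/65 + 86) - 668 = (-1*(-1) + 86) - 668 = (1 + 86) - 668 = 87 - 668 = -581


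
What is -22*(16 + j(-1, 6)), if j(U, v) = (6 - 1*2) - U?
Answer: -462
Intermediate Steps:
j(U, v) = 4 - U (j(U, v) = (6 - 2) - U = 4 - U)
-22*(16 + j(-1, 6)) = -22*(16 + (4 - 1*(-1))) = -22*(16 + (4 + 1)) = -22*(16 + 5) = -22*21 = -462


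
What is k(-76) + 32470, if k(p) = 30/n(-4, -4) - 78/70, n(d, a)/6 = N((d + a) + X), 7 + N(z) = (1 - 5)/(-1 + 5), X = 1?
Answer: 9091113/280 ≈ 32468.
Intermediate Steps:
N(z) = -8 (N(z) = -7 + (1 - 5)/(-1 + 5) = -7 - 4/4 = -7 - 4*1/4 = -7 - 1 = -8)
n(d, a) = -48 (n(d, a) = 6*(-8) = -48)
k(p) = -487/280 (k(p) = 30/(-48) - 78/70 = 30*(-1/48) - 78*1/70 = -5/8 - 39/35 = -487/280)
k(-76) + 32470 = -487/280 + 32470 = 9091113/280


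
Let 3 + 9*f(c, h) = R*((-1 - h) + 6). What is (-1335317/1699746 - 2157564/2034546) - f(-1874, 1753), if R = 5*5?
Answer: 8393153180490373/1729105712658 ≈ 4854.0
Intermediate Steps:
R = 25
f(c, h) = 122/9 - 25*h/9 (f(c, h) = -1/3 + (25*((-1 - h) + 6))/9 = -1/3 + (25*(5 - h))/9 = -1/3 + (125 - 25*h)/9 = -1/3 + (125/9 - 25*h/9) = 122/9 - 25*h/9)
(-1335317/1699746 - 2157564/2034546) - f(-1874, 1753) = (-1335317/1699746 - 2157564/2034546) - (122/9 - 25/9*1753) = (-1335317*1/1699746 - 2157564*1/2034546) - (122/9 - 43825/9) = (-1335317/1699746 - 359594/339091) - 1*(-43703/9) = -1064012439971/576368570886 + 43703/9 = 8393153180490373/1729105712658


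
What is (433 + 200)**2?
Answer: 400689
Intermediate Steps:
(433 + 200)**2 = 633**2 = 400689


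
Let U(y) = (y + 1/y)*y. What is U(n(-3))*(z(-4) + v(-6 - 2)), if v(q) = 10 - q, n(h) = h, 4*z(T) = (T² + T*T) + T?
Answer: 250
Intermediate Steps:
z(T) = T²/2 + T/4 (z(T) = ((T² + T*T) + T)/4 = ((T² + T²) + T)/4 = (2*T² + T)/4 = (T + 2*T²)/4 = T²/2 + T/4)
U(y) = y*(y + 1/y)
U(n(-3))*(z(-4) + v(-6 - 2)) = (1 + (-3)²)*((¼)*(-4)*(1 + 2*(-4)) + (10 - (-6 - 2))) = (1 + 9)*((¼)*(-4)*(1 - 8) + (10 - 1*(-8))) = 10*((¼)*(-4)*(-7) + (10 + 8)) = 10*(7 + 18) = 10*25 = 250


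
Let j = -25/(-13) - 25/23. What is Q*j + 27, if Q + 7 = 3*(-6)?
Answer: 1823/299 ≈ 6.0970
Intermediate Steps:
Q = -25 (Q = -7 + 3*(-6) = -7 - 18 = -25)
j = 250/299 (j = -25*(-1/13) - 25*1/23 = 25/13 - 25/23 = 250/299 ≈ 0.83612)
Q*j + 27 = -25*250/299 + 27 = -6250/299 + 27 = 1823/299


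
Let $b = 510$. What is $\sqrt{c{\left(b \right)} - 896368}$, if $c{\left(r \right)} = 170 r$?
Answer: $2 i \sqrt{202417} \approx 899.82 i$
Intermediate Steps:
$\sqrt{c{\left(b \right)} - 896368} = \sqrt{170 \cdot 510 - 896368} = \sqrt{86700 - 896368} = \sqrt{-809668} = 2 i \sqrt{202417}$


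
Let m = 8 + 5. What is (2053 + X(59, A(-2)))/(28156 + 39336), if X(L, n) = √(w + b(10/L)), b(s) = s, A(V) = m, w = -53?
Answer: 2053/67492 + I*√183903/3982028 ≈ 0.030418 + 0.00010769*I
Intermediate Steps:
m = 13
A(V) = 13
X(L, n) = √(-53 + 10/L)
(2053 + X(59, A(-2)))/(28156 + 39336) = (2053 + √(-53 + 10/59))/(28156 + 39336) = (2053 + √(-53 + 10*(1/59)))/67492 = (2053 + √(-53 + 10/59))*(1/67492) = (2053 + √(-3117/59))*(1/67492) = (2053 + I*√183903/59)*(1/67492) = 2053/67492 + I*√183903/3982028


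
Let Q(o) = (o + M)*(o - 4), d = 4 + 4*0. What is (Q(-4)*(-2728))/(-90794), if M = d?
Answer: 0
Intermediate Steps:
d = 4 (d = 4 + 0 = 4)
M = 4
Q(o) = (-4 + o)*(4 + o) (Q(o) = (o + 4)*(o - 4) = (4 + o)*(-4 + o) = (-4 + o)*(4 + o))
(Q(-4)*(-2728))/(-90794) = ((-16 + (-4)²)*(-2728))/(-90794) = ((-16 + 16)*(-2728))*(-1/90794) = (0*(-2728))*(-1/90794) = 0*(-1/90794) = 0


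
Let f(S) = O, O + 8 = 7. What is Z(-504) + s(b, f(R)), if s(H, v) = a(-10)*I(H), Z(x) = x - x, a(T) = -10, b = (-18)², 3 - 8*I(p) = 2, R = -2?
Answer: -5/4 ≈ -1.2500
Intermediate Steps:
O = -1 (O = -8 + 7 = -1)
I(p) = ⅛ (I(p) = 3/8 - ⅛*2 = 3/8 - ¼ = ⅛)
b = 324
f(S) = -1
Z(x) = 0
s(H, v) = -5/4 (s(H, v) = -10*⅛ = -5/4)
Z(-504) + s(b, f(R)) = 0 - 5/4 = -5/4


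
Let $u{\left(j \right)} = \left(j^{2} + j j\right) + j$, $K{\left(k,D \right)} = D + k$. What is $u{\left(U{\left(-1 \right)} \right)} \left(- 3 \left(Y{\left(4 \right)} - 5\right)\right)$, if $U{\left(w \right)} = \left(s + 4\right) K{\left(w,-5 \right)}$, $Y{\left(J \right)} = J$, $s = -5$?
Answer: $234$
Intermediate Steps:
$U{\left(w \right)} = 5 - w$ ($U{\left(w \right)} = \left(-5 + 4\right) \left(-5 + w\right) = - (-5 + w) = 5 - w$)
$u{\left(j \right)} = j + 2 j^{2}$ ($u{\left(j \right)} = \left(j^{2} + j^{2}\right) + j = 2 j^{2} + j = j + 2 j^{2}$)
$u{\left(U{\left(-1 \right)} \right)} \left(- 3 \left(Y{\left(4 \right)} - 5\right)\right) = \left(5 - -1\right) \left(1 + 2 \left(5 - -1\right)\right) \left(- 3 \left(4 - 5\right)\right) = \left(5 + 1\right) \left(1 + 2 \left(5 + 1\right)\right) \left(\left(-3\right) \left(-1\right)\right) = 6 \left(1 + 2 \cdot 6\right) 3 = 6 \left(1 + 12\right) 3 = 6 \cdot 13 \cdot 3 = 78 \cdot 3 = 234$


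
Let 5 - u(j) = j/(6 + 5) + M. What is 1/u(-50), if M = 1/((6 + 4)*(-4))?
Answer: 440/4211 ≈ 0.10449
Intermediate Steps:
M = -1/40 (M = 1/(10*(-4)) = 1/(-40) = -1/40 ≈ -0.025000)
u(j) = 201/40 - j/11 (u(j) = 5 - (j/(6 + 5) - 1/40) = 5 - (j/11 - 1/40) = 5 - (-1/40 + j/11) = 5 + (1/40 - j/11) = 201/40 - j/11)
1/u(-50) = 1/(201/40 - 1/11*(-50)) = 1/(201/40 + 50/11) = 1/(4211/440) = 440/4211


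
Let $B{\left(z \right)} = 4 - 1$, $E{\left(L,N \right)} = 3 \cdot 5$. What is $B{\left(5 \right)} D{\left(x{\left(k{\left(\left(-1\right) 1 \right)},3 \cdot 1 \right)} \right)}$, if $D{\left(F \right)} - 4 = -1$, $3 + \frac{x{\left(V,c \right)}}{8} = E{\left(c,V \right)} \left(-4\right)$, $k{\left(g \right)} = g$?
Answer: $9$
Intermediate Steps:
$E{\left(L,N \right)} = 15$
$x{\left(V,c \right)} = -504$ ($x{\left(V,c \right)} = -24 + 8 \cdot 15 \left(-4\right) = -24 + 8 \left(-60\right) = -24 - 480 = -504$)
$B{\left(z \right)} = 3$ ($B{\left(z \right)} = 4 - 1 = 3$)
$D{\left(F \right)} = 3$ ($D{\left(F \right)} = 4 - 1 = 3$)
$B{\left(5 \right)} D{\left(x{\left(k{\left(\left(-1\right) 1 \right)},3 \cdot 1 \right)} \right)} = 3 \cdot 3 = 9$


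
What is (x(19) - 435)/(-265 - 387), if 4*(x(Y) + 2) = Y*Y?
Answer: 1387/2608 ≈ 0.53183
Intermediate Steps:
x(Y) = -2 + Y²/4 (x(Y) = -2 + (Y*Y)/4 = -2 + Y²/4)
(x(19) - 435)/(-265 - 387) = ((-2 + (¼)*19²) - 435)/(-265 - 387) = ((-2 + (¼)*361) - 435)/(-652) = ((-2 + 361/4) - 435)*(-1/652) = (353/4 - 435)*(-1/652) = -1387/4*(-1/652) = 1387/2608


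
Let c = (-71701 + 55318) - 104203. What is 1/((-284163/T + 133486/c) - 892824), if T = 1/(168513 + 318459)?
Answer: -60293/8343364468623923 ≈ -7.2265e-12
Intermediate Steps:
c = -120586 (c = -16383 - 104203 = -120586)
T = 1/486972 ≈ 2.0535e-6
1/((-284163/T + 133486/c) - 892824) = 1/((-284163/1/486972 + 133486/(-120586)) - 892824) = 1/((-284163*486972 + 133486*(-1/120586)) - 892824) = 1/((-138379424436 - 66743/60293) - 892824) = 1/(-8343310637586491/60293 - 892824) = 1/(-8343364468623923/60293) = -60293/8343364468623923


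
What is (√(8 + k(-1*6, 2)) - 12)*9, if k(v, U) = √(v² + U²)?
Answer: -108 + 9*√(8 + 2*√10) ≈ -73.937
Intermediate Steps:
k(v, U) = √(U² + v²)
(√(8 + k(-1*6, 2)) - 12)*9 = (√(8 + √(2² + (-1*6)²)) - 12)*9 = (√(8 + √(4 + (-6)²)) - 12)*9 = (√(8 + √(4 + 36)) - 12)*9 = (√(8 + √40) - 12)*9 = (√(8 + 2*√10) - 12)*9 = (-12 + √(8 + 2*√10))*9 = -108 + 9*√(8 + 2*√10)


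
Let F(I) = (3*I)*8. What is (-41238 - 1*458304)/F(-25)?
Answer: 83257/100 ≈ 832.57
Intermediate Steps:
F(I) = 24*I
(-41238 - 1*458304)/F(-25) = (-41238 - 1*458304)/((24*(-25))) = (-41238 - 458304)/(-600) = -499542*(-1/600) = 83257/100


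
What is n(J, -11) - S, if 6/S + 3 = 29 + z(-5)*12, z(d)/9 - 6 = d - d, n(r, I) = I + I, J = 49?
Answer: -7417/337 ≈ -22.009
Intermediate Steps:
n(r, I) = 2*I
z(d) = 54 (z(d) = 54 + 9*(d - d) = 54 + 9*0 = 54 + 0 = 54)
S = 3/337 (S = 6/(-3 + (29 + 54*12)) = 6/(-3 + (29 + 648)) = 6/(-3 + 677) = 6/674 = 6*(1/674) = 3/337 ≈ 0.0089021)
n(J, -11) - S = 2*(-11) - 1*3/337 = -22 - 3/337 = -7417/337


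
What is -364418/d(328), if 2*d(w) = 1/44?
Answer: -32068784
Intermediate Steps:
d(w) = 1/88 (d(w) = (½)/44 = (½)*(1/44) = 1/88)
-364418/d(328) = -364418/1/88 = -364418*88 = -32068784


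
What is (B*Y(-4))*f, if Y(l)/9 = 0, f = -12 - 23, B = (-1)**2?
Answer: 0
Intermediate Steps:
B = 1
f = -35
Y(l) = 0 (Y(l) = 9*0 = 0)
(B*Y(-4))*f = (1*0)*(-35) = 0*(-35) = 0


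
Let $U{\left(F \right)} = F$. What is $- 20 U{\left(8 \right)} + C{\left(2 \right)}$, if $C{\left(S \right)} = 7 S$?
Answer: $-146$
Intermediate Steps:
$- 20 U{\left(8 \right)} + C{\left(2 \right)} = \left(-20\right) 8 + 7 \cdot 2 = -160 + 14 = -146$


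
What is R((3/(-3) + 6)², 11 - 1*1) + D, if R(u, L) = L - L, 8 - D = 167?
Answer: -159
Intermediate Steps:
D = -159 (D = 8 - 1*167 = 8 - 167 = -159)
R(u, L) = 0
R((3/(-3) + 6)², 11 - 1*1) + D = 0 - 159 = -159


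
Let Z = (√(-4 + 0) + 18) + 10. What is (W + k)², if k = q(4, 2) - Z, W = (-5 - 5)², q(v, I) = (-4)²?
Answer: 7740 - 352*I ≈ 7740.0 - 352.0*I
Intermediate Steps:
q(v, I) = 16
W = 100 (W = (-10)² = 100)
Z = 28 + 2*I (Z = (√(-4) + 18) + 10 = (2*I + 18) + 10 = (18 + 2*I) + 10 = 28 + 2*I ≈ 28.0 + 2.0*I)
k = -12 - 2*I (k = 16 - (28 + 2*I) = 16 + (-28 - 2*I) = -12 - 2*I ≈ -12.0 - 2.0*I)
(W + k)² = (100 + (-12 - 2*I))² = (88 - 2*I)²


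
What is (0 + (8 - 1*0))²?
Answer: 64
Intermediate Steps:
(0 + (8 - 1*0))² = (0 + (8 + 0))² = (0 + 8)² = 8² = 64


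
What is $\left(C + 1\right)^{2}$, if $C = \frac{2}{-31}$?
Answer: $\frac{841}{961} \approx 0.87513$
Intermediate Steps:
$C = - \frac{2}{31}$ ($C = 2 \left(- \frac{1}{31}\right) = - \frac{2}{31} \approx -0.064516$)
$\left(C + 1\right)^{2} = \left(- \frac{2}{31} + 1\right)^{2} = \left(\frac{29}{31}\right)^{2} = \frac{841}{961}$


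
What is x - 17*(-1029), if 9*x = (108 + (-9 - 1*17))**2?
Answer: 164161/9 ≈ 18240.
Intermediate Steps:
x = 6724/9 (x = (108 + (-9 - 1*17))**2/9 = (108 + (-9 - 17))**2/9 = (108 - 26)**2/9 = (1/9)*82**2 = (1/9)*6724 = 6724/9 ≈ 747.11)
x - 17*(-1029) = 6724/9 - 17*(-1029) = 6724/9 - 1*(-17493) = 6724/9 + 17493 = 164161/9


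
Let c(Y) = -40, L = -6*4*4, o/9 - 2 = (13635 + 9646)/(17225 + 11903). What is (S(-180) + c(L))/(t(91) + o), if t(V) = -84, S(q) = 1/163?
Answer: 63295144/93068599 ≈ 0.68009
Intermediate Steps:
o = 733833/29128 (o = 18 + 9*((13635 + 9646)/(17225 + 11903)) = 18 + 9*(23281/29128) = 18 + 209529/29128 = 733833/29128 ≈ 25.193)
S(q) = 1/163
L = -96 (L = -24*4 = -96)
(S(-180) + c(L))/(t(91) + o) = (1/163 - 40)/(-84 + 733833/29128) = -6519/(163*(-1712919/29128)) = -6519/163*(-29128/1712919) = 63295144/93068599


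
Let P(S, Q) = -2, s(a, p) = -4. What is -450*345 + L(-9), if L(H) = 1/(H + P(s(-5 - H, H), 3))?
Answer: -1707751/11 ≈ -1.5525e+5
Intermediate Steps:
L(H) = 1/(-2 + H) (L(H) = 1/(H - 2) = 1/(-2 + H))
-450*345 + L(-9) = -450*345 + 1/(-2 - 9) = -155250 + 1/(-11) = -155250 - 1/11 = -1707751/11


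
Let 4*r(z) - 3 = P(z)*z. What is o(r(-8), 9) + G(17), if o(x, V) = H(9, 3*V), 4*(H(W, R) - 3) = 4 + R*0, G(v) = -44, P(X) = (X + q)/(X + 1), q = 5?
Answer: -40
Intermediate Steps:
P(X) = (5 + X)/(1 + X) (P(X) = (X + 5)/(X + 1) = (5 + X)/(1 + X))
H(W, R) = 4 (H(W, R) = 3 + (4 + R*0)/4 = 3 + (4 + 0)/4 = 3 + (¼)*4 = 3 + 1 = 4)
r(z) = ¾ + z*(5 + z)/(4*(1 + z)) (r(z) = ¾ + (((5 + z)/(1 + z))*z)/4 = ¾ + (z*(5 + z)/(1 + z))/4 = ¾ + z*(5 + z)/(4*(1 + z)))
o(x, V) = 4
o(r(-8), 9) + G(17) = 4 - 44 = -40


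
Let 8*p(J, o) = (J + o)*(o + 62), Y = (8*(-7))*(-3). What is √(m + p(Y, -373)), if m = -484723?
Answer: 3*I*√847562/4 ≈ 690.47*I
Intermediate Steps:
Y = 168 (Y = -56*(-3) = 168)
p(J, o) = (62 + o)*(J + o)/8 (p(J, o) = ((J + o)*(o + 62))/8 = ((J + o)*(62 + o))/8 = ((62 + o)*(J + o))/8 = (62 + o)*(J + o)/8)
√(m + p(Y, -373)) = √(-484723 + ((⅛)*(-373)² + (31/4)*168 + (31/4)*(-373) + (⅛)*168*(-373))) = √(-484723 + ((⅛)*139129 + 1302 - 11563/4 - 7833)) = √(-484723 + (139129/8 + 1302 - 11563/4 - 7833)) = √(-484723 + 63755/8) = √(-3814029/8) = 3*I*√847562/4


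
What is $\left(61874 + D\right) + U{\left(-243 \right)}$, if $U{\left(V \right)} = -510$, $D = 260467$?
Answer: $321831$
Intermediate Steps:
$\left(61874 + D\right) + U{\left(-243 \right)} = \left(61874 + 260467\right) - 510 = 322341 - 510 = 321831$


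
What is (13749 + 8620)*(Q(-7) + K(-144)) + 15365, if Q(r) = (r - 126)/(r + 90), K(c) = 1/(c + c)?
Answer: -491393843/23904 ≈ -20557.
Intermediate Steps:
K(c) = 1/(2*c)
Q(r) = (-126 + r)/(90 + r)
(13749 + 8620)*(Q(-7) + K(-144)) + 15365 = (13749 + 8620)*((-126 - 7)/(90 - 7) + (½)/(-144)) + 15365 = 22369*(-133/83 + (½)*(-1/144)) + 15365 = 22369*((1/83)*(-133) - 1/288) + 15365 = 22369*(-133/83 - 1/288) + 15365 = 22369*(-38387/23904) + 15365 = -858678803/23904 + 15365 = -491393843/23904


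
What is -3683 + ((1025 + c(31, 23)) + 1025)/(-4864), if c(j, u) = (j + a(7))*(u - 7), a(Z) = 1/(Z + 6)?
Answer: -116458285/31616 ≈ -3683.5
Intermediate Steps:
a(Z) = 1/(6 + Z)
c(j, u) = (-7 + u)*(1/13 + j) (c(j, u) = (j + 1/(6 + 7))*(u - 7) = (j + 1/13)*(-7 + u) = (1/13 + j)*(-7 + u) = (-7 + u)*(1/13 + j))
-3683 + ((1025 + c(31, 23)) + 1025)/(-4864) = -3683 + ((1025 + (-7/13 - 7*31 + (1/13)*23 + 31*23)) + 1025)/(-4864) = -3683 + ((1025 + (-7/13 - 217 + 23/13 + 713)) + 1025)*(-1/4864) = -3683 + ((1025 + 6464/13) + 1025)*(-1/4864) = -3683 + (19789/13 + 1025)*(-1/4864) = -3683 + (33114/13)*(-1/4864) = -3683 - 16557/31616 = -116458285/31616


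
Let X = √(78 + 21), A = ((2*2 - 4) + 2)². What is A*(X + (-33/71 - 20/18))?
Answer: -4028/639 + 12*√11 ≈ 33.496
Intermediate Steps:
A = 4 (A = ((4 - 4) + 2)² = (0 + 2)² = 2² = 4)
X = 3*√11 (X = √99 = 3*√11 ≈ 9.9499)
A*(X + (-33/71 - 20/18)) = 4*(3*√11 + (-33/71 - 20/18)) = 4*(3*√11 + (-33*1/71 - 20*1/18)) = 4*(3*√11 + (-33/71 - 10/9)) = 4*(3*√11 - 1007/639) = 4*(-1007/639 + 3*√11) = -4028/639 + 12*√11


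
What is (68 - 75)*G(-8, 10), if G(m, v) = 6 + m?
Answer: 14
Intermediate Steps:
(68 - 75)*G(-8, 10) = (68 - 75)*(6 - 8) = -7*(-2) = 14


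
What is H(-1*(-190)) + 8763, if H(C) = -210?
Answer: 8553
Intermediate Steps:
H(-1*(-190)) + 8763 = -210 + 8763 = 8553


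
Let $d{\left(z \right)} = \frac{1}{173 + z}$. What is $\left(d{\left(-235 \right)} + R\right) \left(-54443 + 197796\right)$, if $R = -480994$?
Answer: $- \frac{4275019982037}{62} \approx -6.8952 \cdot 10^{10}$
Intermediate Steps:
$\left(d{\left(-235 \right)} + R\right) \left(-54443 + 197796\right) = \left(\frac{1}{173 - 235} - 480994\right) \left(-54443 + 197796\right) = \left(\frac{1}{-62} - 480994\right) 143353 = \left(- \frac{1}{62} - 480994\right) 143353 = \left(- \frac{29821629}{62}\right) 143353 = - \frac{4275019982037}{62}$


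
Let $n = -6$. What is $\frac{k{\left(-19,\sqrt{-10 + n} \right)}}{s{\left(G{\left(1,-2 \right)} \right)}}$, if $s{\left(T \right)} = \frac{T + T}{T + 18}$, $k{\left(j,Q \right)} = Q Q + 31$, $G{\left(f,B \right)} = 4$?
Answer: $\frac{165}{4} \approx 41.25$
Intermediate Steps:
$k{\left(j,Q \right)} = 31 + Q^{2}$ ($k{\left(j,Q \right)} = Q^{2} + 31 = 31 + Q^{2}$)
$s{\left(T \right)} = \frac{2 T}{18 + T}$
$\frac{k{\left(-19,\sqrt{-10 + n} \right)}}{s{\left(G{\left(1,-2 \right)} \right)}} = \frac{31 + \left(\sqrt{-10 - 6}\right)^{2}}{2 \cdot 4 \frac{1}{18 + 4}} = \frac{31 + \left(\sqrt{-16}\right)^{2}}{2 \cdot 4 \cdot \frac{1}{22}} = \frac{31 + \left(4 i\right)^{2}}{2 \cdot 4 \cdot \frac{1}{22}} = \frac{31 - 16}{\frac{4}{11}} = 15 \cdot \frac{11}{4} = \frac{165}{4}$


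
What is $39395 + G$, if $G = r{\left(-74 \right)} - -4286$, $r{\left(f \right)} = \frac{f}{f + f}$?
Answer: $\frac{87363}{2} \approx 43682.0$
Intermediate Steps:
$r{\left(f \right)} = \frac{1}{2}$ ($r{\left(f \right)} = \frac{f}{2 f} = f \frac{1}{2 f} = \frac{1}{2}$)
$G = \frac{8573}{2}$ ($G = \frac{1}{2} - -4286 = \frac{1}{2} + 4286 = \frac{8573}{2} \approx 4286.5$)
$39395 + G = 39395 + \frac{8573}{2} = \frac{87363}{2}$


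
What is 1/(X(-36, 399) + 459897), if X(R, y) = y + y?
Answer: 1/460695 ≈ 2.1706e-6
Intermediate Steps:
X(R, y) = 2*y
1/(X(-36, 399) + 459897) = 1/(2*399 + 459897) = 1/(798 + 459897) = 1/460695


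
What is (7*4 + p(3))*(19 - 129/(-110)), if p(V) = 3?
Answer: 68789/110 ≈ 625.35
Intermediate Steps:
(7*4 + p(3))*(19 - 129/(-110)) = (7*4 + 3)*(19 - 129/(-110)) = (28 + 3)*(19 - 129*(-1/110)) = 31*(19 + 129/110) = 31*(2219/110) = 68789/110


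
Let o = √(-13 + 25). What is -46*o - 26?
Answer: -26 - 92*√3 ≈ -185.35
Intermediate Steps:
o = 2*√3 (o = √12 = 2*√3 ≈ 3.4641)
-46*o - 26 = -92*√3 - 26 = -26 - 92*√3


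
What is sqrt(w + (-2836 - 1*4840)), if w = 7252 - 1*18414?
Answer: I*sqrt(18838) ≈ 137.25*I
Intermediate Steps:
w = -11162 (w = 7252 - 18414 = -11162)
sqrt(w + (-2836 - 1*4840)) = sqrt(-11162 + (-2836 - 1*4840)) = sqrt(-11162 + (-2836 - 4840)) = sqrt(-11162 - 7676) = sqrt(-18838) = I*sqrt(18838)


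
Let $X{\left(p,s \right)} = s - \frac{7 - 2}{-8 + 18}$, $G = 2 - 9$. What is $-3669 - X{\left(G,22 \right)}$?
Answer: $- \frac{7381}{2} \approx -3690.5$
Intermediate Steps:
$G = -7$ ($G = 2 - 9 = -7$)
$X{\left(p,s \right)} = - \frac{1}{2} + s$ ($X{\left(p,s \right)} = s - \frac{5}{10} = s - 5 \cdot \frac{1}{10} = s - \frac{1}{2} = - \frac{1}{2} + s$)
$-3669 - X{\left(G,22 \right)} = -3669 - \left(- \frac{1}{2} + 22\right) = -3669 - \frac{43}{2} = - \frac{7381}{2}$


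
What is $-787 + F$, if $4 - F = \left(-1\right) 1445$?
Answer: $662$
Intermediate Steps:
$F = 1449$ ($F = 4 - \left(-1\right) 1445 = 4 - -1445 = 4 + 1445 = 1449$)
$-787 + F = -787 + 1449 = 662$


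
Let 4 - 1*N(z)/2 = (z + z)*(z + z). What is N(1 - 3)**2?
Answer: 576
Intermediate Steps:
N(z) = 8 - 8*z**2 (N(z) = 8 - 2*(z + z)*(z + z) = 8 - 2*2*z*2*z = 8 - 8*z**2)
N(1 - 3)**2 = (8 - 8*(1 - 3)**2)**2 = (8 - 8*(-2)**2)**2 = (8 - 8*4)**2 = (8 - 32)**2 = (-24)**2 = 576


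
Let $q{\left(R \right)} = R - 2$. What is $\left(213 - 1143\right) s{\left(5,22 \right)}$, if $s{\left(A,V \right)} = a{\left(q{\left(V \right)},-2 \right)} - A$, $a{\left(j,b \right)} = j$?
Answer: $-13950$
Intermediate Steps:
$q{\left(R \right)} = -2 + R$ ($q{\left(R \right)} = R - 2 = -2 + R$)
$s{\left(A,V \right)} = -2 + V - A$ ($s{\left(A,V \right)} = \left(-2 + V\right) - A = -2 + V - A$)
$\left(213 - 1143\right) s{\left(5,22 \right)} = \left(213 - 1143\right) \left(-2 + 22 - 5\right) = - 930 \left(-2 + 22 - 5\right) = \left(-930\right) 15 = -13950$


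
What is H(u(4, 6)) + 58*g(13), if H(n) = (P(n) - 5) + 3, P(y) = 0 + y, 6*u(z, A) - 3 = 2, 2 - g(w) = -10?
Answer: 4169/6 ≈ 694.83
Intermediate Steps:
g(w) = 12 (g(w) = 2 - 1*(-10) = 2 + 10 = 12)
u(z, A) = ⅚ (u(z, A) = ½ + (⅙)*2 = ½ + ⅓ = ⅚)
P(y) = y
H(n) = -2 + n (H(n) = (n - 5) + 3 = (-5 + n) + 3 = -2 + n)
H(u(4, 6)) + 58*g(13) = (-2 + ⅚) + 58*12 = -7/6 + 696 = 4169/6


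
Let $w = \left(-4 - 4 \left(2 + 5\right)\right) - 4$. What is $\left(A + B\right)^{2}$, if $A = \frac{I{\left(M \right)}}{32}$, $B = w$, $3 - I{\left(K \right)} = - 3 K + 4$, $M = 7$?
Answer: $\frac{80089}{64} \approx 1251.4$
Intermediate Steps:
$I{\left(K \right)} = -1 + 3 K$ ($I{\left(K \right)} = 3 - \left(- 3 K + 4\right) = 3 - \left(4 - 3 K\right) = 3 + \left(-4 + 3 K\right) = -1 + 3 K$)
$w = -36$ ($w = \left(-4 - 28\right) - 4 = -32 - 4 = -36$)
$B = -36$
$A = \frac{5}{8}$ ($A = \frac{-1 + 3 \cdot 7}{32} = \left(-1 + 21\right) \frac{1}{32} = 20 \cdot \frac{1}{32} = \frac{5}{8} \approx 0.625$)
$\left(A + B\right)^{2} = \left(\frac{5}{8} - 36\right)^{2} = \left(- \frac{283}{8}\right)^{2} = \frac{80089}{64}$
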